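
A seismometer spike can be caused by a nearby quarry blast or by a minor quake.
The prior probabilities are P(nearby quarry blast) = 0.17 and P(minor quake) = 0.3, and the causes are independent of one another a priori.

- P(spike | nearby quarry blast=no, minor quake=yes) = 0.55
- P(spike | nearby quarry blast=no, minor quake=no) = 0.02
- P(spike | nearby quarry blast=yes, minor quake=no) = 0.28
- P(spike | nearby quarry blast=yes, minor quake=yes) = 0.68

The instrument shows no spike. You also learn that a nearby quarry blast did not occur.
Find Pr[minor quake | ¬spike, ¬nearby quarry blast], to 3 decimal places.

P(¬spike | ¬nearby quarry blast) = 0.98·0.7 + 0.45·0.3 = 0.686000 + 0.135000 = 0.821000
The minor quake-present share is 0.45·0.3 = 0.135000.
Hence the posterior is 0.135000/0.821000 ≈ 0.164.

Pr[minor quake | ¬spike, ¬nearby quarry blast] ≈ 0.164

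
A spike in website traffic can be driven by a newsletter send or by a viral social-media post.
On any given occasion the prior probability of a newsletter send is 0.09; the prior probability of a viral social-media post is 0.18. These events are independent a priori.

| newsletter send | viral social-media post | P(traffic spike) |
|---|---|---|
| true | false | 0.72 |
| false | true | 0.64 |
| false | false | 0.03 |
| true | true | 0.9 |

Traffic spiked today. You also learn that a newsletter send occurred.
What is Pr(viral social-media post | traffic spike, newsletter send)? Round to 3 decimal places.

Pr(viral social-media post | traffic spike, newsletter send) ≈ 0.215

For the numerator, keep only viral social-media post=true terms: 0.9×0.18 = 0.162000
The normalizing constant is 0.72×0.82 + 0.9×0.18 = 0.752400
Posterior = 0.162000 / 0.752400 ≈ 0.215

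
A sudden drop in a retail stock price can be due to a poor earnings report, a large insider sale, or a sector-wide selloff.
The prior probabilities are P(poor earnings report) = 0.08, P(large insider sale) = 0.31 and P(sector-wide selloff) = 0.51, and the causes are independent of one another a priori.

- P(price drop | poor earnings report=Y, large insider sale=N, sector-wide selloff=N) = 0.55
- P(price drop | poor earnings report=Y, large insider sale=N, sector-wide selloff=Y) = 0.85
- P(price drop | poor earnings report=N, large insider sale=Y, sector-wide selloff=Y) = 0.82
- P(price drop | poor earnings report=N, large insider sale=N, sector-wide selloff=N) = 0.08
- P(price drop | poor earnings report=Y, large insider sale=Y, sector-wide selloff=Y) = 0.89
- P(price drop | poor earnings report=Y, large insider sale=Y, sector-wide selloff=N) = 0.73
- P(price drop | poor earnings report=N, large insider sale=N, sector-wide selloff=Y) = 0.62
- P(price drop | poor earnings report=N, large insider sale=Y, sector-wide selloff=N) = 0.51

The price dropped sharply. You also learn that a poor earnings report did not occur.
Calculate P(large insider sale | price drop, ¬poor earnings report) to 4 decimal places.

P(large insider sale | price drop, ¬poor earnings report) ≈ 0.4579

P(price drop | ¬poor earnings report) = 0.08×0.69×0.49 + 0.62×0.69×0.51 + 0.51×0.31×0.49 + 0.82×0.31×0.51 = 0.027048 + 0.218178 + 0.077469 + 0.129642 = 0.452337
The large insider sale-present share is 0.077469 + 0.129642 = 0.207111.
So P(large insider sale | price drop, ¬poor earnings report) = 0.207111/0.452337 ≈ 0.4579.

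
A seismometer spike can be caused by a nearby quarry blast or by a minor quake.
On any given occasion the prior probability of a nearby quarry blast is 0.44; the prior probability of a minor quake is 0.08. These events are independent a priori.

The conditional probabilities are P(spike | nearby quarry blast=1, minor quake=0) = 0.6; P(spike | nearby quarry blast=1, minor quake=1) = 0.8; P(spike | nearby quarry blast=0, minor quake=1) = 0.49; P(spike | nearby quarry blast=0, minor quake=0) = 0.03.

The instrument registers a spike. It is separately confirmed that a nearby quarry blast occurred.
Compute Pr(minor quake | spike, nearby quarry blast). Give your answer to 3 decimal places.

Pr(minor quake | spike, nearby quarry blast) ≈ 0.104

P(spike | nearby quarry blast) = 0.6·0.92 + 0.8·0.08 = 0.552000 + 0.064000 = 0.616000
The minor quake-present share is 0.8·0.08 = 0.064000.
So P(minor quake | spike, nearby quarry blast) = 0.064000/0.616000 ≈ 0.104.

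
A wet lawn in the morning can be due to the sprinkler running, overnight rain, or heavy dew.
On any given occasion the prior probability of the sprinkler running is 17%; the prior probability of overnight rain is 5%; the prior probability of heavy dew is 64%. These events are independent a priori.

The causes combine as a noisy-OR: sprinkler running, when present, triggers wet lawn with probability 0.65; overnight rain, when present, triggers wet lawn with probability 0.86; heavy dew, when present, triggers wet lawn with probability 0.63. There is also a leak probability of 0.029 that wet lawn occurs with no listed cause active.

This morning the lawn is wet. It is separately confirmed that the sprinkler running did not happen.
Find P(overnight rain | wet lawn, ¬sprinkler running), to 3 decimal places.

P(overnight rain | wet lawn, ¬sprinkler running) ≈ 0.103

Under noisy-OR, P(wet lawn | causes) = 1 − (1−0.029)·∏(1−qᵢ) over the active causes.
Enumerate the 4 (overnight rain, heavy dew) configurations and weight by the priors:
  P(wet lawn | ¬sprinkler running) = 0.029×0.95×0.36 + 0.64073×0.95×0.64 + 0.86406×0.05×0.36 + 0.949702×0.05×0.64
        = 0.009918 + 0.389564 + 0.015553 + 0.030390 = 0.445425
The terms with overnight rain present sum to 0.045943, so
  P(overnight rain | wet lawn, ¬sprinkler running) = 0.045943 / 0.445425 ≈ 0.103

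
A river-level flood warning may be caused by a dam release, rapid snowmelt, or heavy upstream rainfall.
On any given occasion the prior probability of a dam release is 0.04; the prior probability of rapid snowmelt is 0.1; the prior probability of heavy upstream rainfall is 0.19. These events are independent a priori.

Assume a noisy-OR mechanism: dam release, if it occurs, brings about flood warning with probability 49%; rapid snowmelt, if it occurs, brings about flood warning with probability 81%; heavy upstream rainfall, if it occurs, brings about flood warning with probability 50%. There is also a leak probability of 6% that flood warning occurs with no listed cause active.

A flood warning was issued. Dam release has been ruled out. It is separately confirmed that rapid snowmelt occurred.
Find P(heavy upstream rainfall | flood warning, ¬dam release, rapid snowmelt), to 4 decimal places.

P(heavy upstream rainfall | flood warning, ¬dam release, rapid snowmelt) ≈ 0.2064

Under noisy-OR, P(flood warning | causes) = 1 − (1−0.06)·∏(1−qᵢ) over the active causes.
P(flood warning | ¬dam release, rapid snowmelt) = 0.8214*0.81 + 0.9107*0.19 = 0.665334 + 0.173033 = 0.838367
The heavy upstream rainfall-present share is 0.9107*0.19 = 0.173033.
P(heavy upstream rainfall | flood warning, ¬dam release, rapid snowmelt) = 0.173033 / 0.838367 ≈ 0.2064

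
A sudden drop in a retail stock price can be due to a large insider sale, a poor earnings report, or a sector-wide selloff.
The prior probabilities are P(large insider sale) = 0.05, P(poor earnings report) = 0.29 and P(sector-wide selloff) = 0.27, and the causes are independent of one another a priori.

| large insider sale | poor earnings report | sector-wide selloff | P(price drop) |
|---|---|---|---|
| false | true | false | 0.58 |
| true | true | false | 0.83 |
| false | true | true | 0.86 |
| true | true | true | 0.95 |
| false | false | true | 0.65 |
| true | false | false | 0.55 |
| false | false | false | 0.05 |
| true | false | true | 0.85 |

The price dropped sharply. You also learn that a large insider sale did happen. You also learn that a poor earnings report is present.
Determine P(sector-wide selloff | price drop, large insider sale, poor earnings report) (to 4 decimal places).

Sum P(price drop|·) weighted by the priors over both values of sector-wide selloff:
  P(price drop | large insider sale, poor earnings report) = 0.83*0.73 + 0.95*0.27
        = 0.605900 + 0.256500 = 0.862400
Keeping only the sector-wide selloff-present terms gives 0.256500, so
  P(sector-wide selloff | price drop, large insider sale, poor earnings report) = 0.256500 / 0.862400 ≈ 0.2974

P(sector-wide selloff | price drop, large insider sale, poor earnings report) ≈ 0.2974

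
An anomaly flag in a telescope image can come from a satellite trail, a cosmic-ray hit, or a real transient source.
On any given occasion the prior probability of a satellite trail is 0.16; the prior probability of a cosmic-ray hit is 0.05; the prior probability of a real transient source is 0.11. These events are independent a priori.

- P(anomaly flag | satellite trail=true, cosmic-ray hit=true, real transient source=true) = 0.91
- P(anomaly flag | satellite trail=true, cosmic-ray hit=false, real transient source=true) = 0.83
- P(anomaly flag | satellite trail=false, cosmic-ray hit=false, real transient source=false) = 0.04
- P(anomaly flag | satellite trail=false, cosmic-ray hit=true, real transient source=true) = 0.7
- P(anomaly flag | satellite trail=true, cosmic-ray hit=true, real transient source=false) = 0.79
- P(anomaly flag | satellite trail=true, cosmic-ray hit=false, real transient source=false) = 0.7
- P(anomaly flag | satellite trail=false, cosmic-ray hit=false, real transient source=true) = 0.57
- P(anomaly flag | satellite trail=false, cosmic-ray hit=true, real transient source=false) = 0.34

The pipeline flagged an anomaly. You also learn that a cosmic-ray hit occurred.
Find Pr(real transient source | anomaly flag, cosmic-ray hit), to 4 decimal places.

Numerator (weight on configurations with real transient source): 0.064680 + 0.016016 = 0.080696
Normalizer over all consistent configurations: 0.34×0.84×0.89 + 0.7×0.84×0.11 + 0.79×0.16×0.89 + 0.91×0.16×0.11 = 0.447376
Posterior = 0.080696 / 0.447376 ≈ 0.1804

Pr(real transient source | anomaly flag, cosmic-ray hit) ≈ 0.1804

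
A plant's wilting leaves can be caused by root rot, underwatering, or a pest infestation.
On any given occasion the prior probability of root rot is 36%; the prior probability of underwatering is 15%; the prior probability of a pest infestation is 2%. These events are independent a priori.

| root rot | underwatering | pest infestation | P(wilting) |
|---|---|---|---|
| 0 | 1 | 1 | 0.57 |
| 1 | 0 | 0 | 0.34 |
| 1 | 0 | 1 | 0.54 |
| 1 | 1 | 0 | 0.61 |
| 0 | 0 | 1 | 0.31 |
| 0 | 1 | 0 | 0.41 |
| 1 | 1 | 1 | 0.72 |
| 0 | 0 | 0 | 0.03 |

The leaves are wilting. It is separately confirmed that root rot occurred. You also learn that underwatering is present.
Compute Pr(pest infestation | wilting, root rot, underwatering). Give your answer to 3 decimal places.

By total probability over both values of pest infestation:
  P(wilting | root rot, underwatering) = 0.61×0.98 + 0.72×0.02
        = 0.597800 + 0.014400 = 0.612200
Keeping only the pest infestation-present terms gives 0.014400, so
  P(pest infestation | wilting, root rot, underwatering) = 0.014400 / 0.612200 ≈ 0.024

Pr(pest infestation | wilting, root rot, underwatering) ≈ 0.024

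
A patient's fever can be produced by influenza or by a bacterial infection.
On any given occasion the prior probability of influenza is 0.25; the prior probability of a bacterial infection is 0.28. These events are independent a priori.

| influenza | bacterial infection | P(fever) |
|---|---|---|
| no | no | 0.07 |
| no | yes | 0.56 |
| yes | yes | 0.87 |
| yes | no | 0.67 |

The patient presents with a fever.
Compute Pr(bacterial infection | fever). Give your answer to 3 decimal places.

Pr(bacterial infection | fever) ≈ 0.530

Sum P(fever|·) weighted by the priors over the 4 (influenza, bacterial infection) configurations:
  P(fever) = 0.07*0.75*0.72 + 0.56*0.75*0.28 + 0.67*0.25*0.72 + 0.87*0.25*0.28
        = 0.037800 + 0.117600 + 0.120600 + 0.060900 = 0.336900
Keeping only the bacterial infection-present terms gives 0.178500, so
  P(bacterial infection | fever) = 0.178500 / 0.336900 ≈ 0.530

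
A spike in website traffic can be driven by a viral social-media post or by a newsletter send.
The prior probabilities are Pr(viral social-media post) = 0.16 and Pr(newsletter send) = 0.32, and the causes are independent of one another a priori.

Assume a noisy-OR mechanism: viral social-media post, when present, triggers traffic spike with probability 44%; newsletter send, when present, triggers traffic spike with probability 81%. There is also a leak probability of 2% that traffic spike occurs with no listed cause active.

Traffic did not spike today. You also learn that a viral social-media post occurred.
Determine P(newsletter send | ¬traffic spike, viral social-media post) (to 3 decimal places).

Under noisy-OR, P(traffic spike | causes) = 1 − (1−0.02)·∏(1−qᵢ) over the active causes.
P(¬traffic spike | viral social-media post) = 0.5488·0.68 + 0.104272·0.32 = 0.373184 + 0.033367 = 0.406551
Restricting to configurations with newsletter send present: 0.104272·0.32 = 0.033367.
P(newsletter send | ¬traffic spike, viral social-media post) = 0.033367 / 0.406551 ≈ 0.082

P(newsletter send | ¬traffic spike, viral social-media post) ≈ 0.082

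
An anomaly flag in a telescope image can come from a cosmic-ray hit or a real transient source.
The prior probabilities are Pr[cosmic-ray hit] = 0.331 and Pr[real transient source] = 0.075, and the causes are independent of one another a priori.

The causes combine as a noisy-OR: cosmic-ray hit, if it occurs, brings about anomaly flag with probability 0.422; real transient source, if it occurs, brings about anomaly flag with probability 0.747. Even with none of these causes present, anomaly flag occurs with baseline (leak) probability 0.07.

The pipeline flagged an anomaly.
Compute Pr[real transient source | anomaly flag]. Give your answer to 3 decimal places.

Under noisy-OR, P(anomaly flag | causes) = 1 − (1−0.07)·∏(1−qᵢ) over the active causes.
By total probability over the 4 (cosmic-ray hit, real transient source) configurations:
  P(anomaly flag) = 0.07*0.669*0.925 + 0.76471*0.669*0.075 + 0.46246*0.331*0.925 + 0.864002*0.331*0.075
        = 0.043318 + 0.038369 + 0.141594 + 0.021449 = 0.244730
The terms with real transient source present sum to 0.059818, so
  P(real transient source | anomaly flag) = 0.059818 / 0.244730 ≈ 0.244

Pr[real transient source | anomaly flag] ≈ 0.244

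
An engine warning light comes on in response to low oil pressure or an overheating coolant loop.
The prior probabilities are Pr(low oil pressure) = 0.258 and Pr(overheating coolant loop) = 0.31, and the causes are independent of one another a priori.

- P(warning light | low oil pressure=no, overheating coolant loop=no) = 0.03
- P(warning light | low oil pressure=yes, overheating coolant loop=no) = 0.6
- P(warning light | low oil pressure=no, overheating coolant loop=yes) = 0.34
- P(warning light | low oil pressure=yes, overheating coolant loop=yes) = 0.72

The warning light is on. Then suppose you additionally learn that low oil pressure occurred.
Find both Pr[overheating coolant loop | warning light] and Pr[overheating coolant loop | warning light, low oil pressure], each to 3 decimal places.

P(warning light) = 0.03×0.742×0.69 + 0.34×0.742×0.31 + 0.6×0.258×0.69 + 0.72×0.258×0.31 = 0.015359 + 0.078207 + 0.106812 + 0.057586 = 0.257964
The overheating coolant loop-present share is 0.078207 + 0.057586 = 0.135793.
So P(overheating coolant loop | warning light) = 0.135793/0.257964 ≈ 0.526.

Now condition on the additional information:
P(warning light | low oil pressure) = 0.6*0.69 + 0.72*0.31 = 0.414000 + 0.223200 = 0.637200
The overheating coolant loop-present share is 0.72*0.31 = 0.223200.
So P(overheating coolant loop | warning light, low oil pressure) = 0.223200/0.637200 ≈ 0.350.
— low oil pressure explains away the evidence for overheating coolant loop.

Pr[overheating coolant loop | warning light] ≈ 0.526; Pr[overheating coolant loop | warning light, low oil pressure] ≈ 0.350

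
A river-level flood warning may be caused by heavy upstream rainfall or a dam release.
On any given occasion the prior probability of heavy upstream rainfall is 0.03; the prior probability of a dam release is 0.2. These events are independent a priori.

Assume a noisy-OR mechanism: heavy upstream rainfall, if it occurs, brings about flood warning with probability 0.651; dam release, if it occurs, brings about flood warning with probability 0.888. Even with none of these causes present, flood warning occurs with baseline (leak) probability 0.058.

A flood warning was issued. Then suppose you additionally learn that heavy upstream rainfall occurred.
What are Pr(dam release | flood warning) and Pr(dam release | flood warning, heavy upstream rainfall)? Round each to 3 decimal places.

Pr(dam release | flood warning) ≈ 0.746; Pr(dam release | flood warning, heavy upstream rainfall) ≈ 0.264

Under noisy-OR, P(flood warning | causes) = 1 − (1−0.058)·∏(1−qᵢ) over the active causes.
P(flood warning) = 0.058*0.97*0.8 + 0.894496*0.97*0.2 + 0.671242*0.03*0.8 + 0.963179*0.03*0.2 = 0.045008 + 0.173532 + 0.016110 + 0.005779 = 0.240429
Restricting to configurations with dam release present: 0.173532 + 0.005779 = 0.179311.
P(dam release | flood warning) = 0.179311 / 0.240429 ≈ 0.746

Now also conditioning on heavy upstream rainfall=true:
P(flood warning | heavy upstream rainfall) = 0.671242*0.8 + 0.963179*0.2 = 0.536994 + 0.192636 = 0.729630
Of this, 0.192636 comes from 0.963179*0.2 (the dam release=true cases).
P(dam release | flood warning, heavy upstream rainfall) = 0.192636 / 0.729630 ≈ 0.264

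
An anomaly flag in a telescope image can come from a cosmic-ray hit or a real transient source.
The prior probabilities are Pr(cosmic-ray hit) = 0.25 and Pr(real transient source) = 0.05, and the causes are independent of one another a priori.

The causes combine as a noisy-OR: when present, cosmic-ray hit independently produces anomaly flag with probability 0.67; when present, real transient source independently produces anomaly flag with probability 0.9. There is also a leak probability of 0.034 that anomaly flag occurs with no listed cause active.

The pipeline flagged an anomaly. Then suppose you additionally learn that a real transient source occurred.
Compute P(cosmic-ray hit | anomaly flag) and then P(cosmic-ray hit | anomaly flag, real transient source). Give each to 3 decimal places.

Under noisy-OR, P(anomaly flag | causes) = 1 − (1−0.034)·∏(1−qᵢ) over the active causes.
Numerator (weight on configurations with cosmic-ray hit): 0.161790 + 0.012102 = 0.173892
The normalizing constant is 0.034·0.75·0.95 + 0.9034·0.75·0.05 + 0.68122·0.25·0.95 + 0.968122·0.25·0.05 = 0.231994
P(cosmic-ray hit | anomaly flag) = 0.173892/0.231994 ≈ 0.750

With the extra evidence:
Weight on cosmic-ray hit=true, given the evidence: 0.968122*0.25 = 0.242031
The normalizing constant is 0.9034*0.75 + 0.968122*0.25 = 0.919581
Posterior = 0.242031 / 0.919581 ≈ 0.263

P(cosmic-ray hit | anomaly flag) ≈ 0.750; P(cosmic-ray hit | anomaly flag, real transient source) ≈ 0.263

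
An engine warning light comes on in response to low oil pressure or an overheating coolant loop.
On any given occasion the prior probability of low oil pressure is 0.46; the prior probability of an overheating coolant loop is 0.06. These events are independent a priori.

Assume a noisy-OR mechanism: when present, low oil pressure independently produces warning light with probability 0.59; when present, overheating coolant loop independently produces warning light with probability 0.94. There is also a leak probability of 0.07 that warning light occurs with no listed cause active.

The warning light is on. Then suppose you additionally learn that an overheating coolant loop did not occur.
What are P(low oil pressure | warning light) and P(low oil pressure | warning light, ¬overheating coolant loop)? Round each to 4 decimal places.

Under noisy-OR, P(warning light | causes) = 1 − (1−0.07)·∏(1−qᵢ) over the active causes.
By total probability over the 4 (low oil pressure, overheating coolant loop) configurations:
  P(warning light) = 0.07*0.54*0.94 + 0.9442*0.54*0.06 + 0.6187*0.46*0.94 + 0.977122*0.46*0.06
        = 0.035532 + 0.030592 + 0.267526 + 0.026969 = 0.360619
The terms with low oil pressure present sum to 0.294495, so
  P(low oil pressure | warning light) = 0.294495 / 0.360619 ≈ 0.8166

Now also conditioning on overheating coolant loop≠true:
Enumerate both values of low oil pressure and weight by the priors:
  P(warning light | ¬overheating coolant loop) = 0.07·0.54 + 0.6187·0.46
        = 0.037800 + 0.284602 = 0.322402
The terms with low oil pressure present sum to 0.284602, so
  P(low oil pressure | warning light, ¬overheating coolant loop) = 0.284602 / 0.322402 ≈ 0.8828

P(low oil pressure | warning light) ≈ 0.8166; P(low oil pressure | warning light, ¬overheating coolant loop) ≈ 0.8828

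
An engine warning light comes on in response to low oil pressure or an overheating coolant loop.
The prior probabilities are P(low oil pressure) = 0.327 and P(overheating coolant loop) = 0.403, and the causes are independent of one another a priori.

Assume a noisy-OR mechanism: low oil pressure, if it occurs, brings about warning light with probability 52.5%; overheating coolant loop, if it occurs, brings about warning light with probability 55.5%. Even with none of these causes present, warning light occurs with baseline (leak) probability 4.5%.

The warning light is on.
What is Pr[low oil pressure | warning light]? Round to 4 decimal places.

Under noisy-OR, P(warning light | causes) = 1 − (1−0.045)·∏(1−qᵢ) over the active causes.
Sum P(warning light|·) weighted by the priors over the 4 (low oil pressure, overheating coolant loop) configurations:
  P(warning light) = 0.045×0.673×0.597 + 0.575025×0.673×0.403 + 0.546375×0.327×0.597 + 0.798137×0.327×0.403
        = 0.018080 + 0.155958 + 0.106663 + 0.105179 = 0.385880
Keeping only the low oil pressure-present terms gives 0.211842, so
  P(low oil pressure | warning light) = 0.211842 / 0.385880 ≈ 0.5490

Pr[low oil pressure | warning light] ≈ 0.5490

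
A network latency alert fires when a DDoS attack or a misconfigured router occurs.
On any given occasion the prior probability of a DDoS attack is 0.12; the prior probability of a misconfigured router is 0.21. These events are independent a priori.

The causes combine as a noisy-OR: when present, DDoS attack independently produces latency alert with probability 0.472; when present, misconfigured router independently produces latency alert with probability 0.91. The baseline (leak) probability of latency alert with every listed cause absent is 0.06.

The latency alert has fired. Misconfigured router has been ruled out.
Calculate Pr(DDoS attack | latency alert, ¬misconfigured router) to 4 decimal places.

Pr(DDoS attack | latency alert, ¬misconfigured router) ≈ 0.5337

Under noisy-OR, P(latency alert | causes) = 1 − (1−0.06)·∏(1−qᵢ) over the active causes.
P(latency alert | ¬misconfigured router) = 0.06*0.88 + 0.50368*0.12 = 0.052800 + 0.060442 = 0.113242
Of this, 0.060442 comes from 0.50368*0.12 (the DDoS attack=true cases).
P(DDoS attack | latency alert, ¬misconfigured router) = 0.060442 / 0.113242 ≈ 0.5337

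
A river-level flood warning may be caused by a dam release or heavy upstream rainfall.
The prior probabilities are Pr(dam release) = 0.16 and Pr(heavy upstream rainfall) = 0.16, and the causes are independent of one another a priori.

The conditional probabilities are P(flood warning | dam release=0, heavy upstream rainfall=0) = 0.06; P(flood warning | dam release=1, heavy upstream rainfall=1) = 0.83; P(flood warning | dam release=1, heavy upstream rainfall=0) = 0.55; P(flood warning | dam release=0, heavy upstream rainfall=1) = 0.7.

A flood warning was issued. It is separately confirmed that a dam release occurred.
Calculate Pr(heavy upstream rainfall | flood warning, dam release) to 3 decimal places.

P(flood warning | dam release) = 0.55*0.84 + 0.83*0.16 = 0.462000 + 0.132800 = 0.594800
The heavy upstream rainfall-present share is 0.83*0.16 = 0.132800.
So P(heavy upstream rainfall | flood warning, dam release) = 0.132800/0.594800 ≈ 0.223.

Pr(heavy upstream rainfall | flood warning, dam release) ≈ 0.223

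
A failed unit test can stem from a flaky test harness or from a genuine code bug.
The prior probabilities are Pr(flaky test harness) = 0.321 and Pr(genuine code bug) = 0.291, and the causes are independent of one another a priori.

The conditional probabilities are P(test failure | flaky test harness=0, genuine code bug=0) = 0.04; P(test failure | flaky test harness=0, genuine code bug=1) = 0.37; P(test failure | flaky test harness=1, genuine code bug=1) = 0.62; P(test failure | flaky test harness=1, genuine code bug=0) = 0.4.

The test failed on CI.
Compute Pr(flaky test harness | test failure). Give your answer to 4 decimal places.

Pr(flaky test harness | test failure) ≈ 0.6172

Numerator (weight on configurations with flaky test harness): 0.091036 + 0.057915 = 0.148951
Denominator P(test failure): 0.04·0.679·0.709 + 0.37·0.679·0.291 + 0.4·0.321·0.709 + 0.62·0.321·0.291 = 0.241315
Posterior = 0.148951 / 0.241315 ≈ 0.6172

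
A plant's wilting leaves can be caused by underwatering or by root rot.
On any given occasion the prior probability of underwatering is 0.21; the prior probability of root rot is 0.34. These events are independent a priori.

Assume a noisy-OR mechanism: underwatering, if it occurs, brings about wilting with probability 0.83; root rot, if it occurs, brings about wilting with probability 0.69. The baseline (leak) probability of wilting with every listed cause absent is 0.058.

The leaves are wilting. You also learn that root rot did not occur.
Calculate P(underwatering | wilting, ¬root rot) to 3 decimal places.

P(underwatering | wilting, ¬root rot) ≈ 0.794

Under noisy-OR, P(wilting | causes) = 1 − (1−0.058)·∏(1−qᵢ) over the active causes.
Sum P(wilting|·) weighted by the priors over both values of underwatering:
  P(wilting | ¬root rot) = 0.058×0.79 + 0.83986×0.21
        = 0.045820 + 0.176371 = 0.222191
Configurations with underwatering contribute 0.176371, so
  P(underwatering | wilting, ¬root rot) = 0.176371 / 0.222191 ≈ 0.794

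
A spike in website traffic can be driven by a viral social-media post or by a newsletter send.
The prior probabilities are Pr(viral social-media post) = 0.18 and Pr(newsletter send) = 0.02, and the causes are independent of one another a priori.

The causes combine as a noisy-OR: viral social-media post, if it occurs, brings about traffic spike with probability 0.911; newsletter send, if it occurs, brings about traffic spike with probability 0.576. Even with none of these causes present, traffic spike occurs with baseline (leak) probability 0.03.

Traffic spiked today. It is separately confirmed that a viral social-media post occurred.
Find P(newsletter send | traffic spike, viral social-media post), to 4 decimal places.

P(newsletter send | traffic spike, viral social-media post) ≈ 0.0211

Under noisy-OR, P(traffic spike | causes) = 1 − (1−0.03)·∏(1−qᵢ) over the active causes.
P(traffic spike | viral social-media post) = 0.91367·0.98 + 0.963396·0.02 = 0.895397 + 0.019268 = 0.914665
Of this, 0.019268 comes from 0.963396·0.02 (the newsletter send=true cases).
Hence the posterior is 0.019268/0.914665 ≈ 0.0211.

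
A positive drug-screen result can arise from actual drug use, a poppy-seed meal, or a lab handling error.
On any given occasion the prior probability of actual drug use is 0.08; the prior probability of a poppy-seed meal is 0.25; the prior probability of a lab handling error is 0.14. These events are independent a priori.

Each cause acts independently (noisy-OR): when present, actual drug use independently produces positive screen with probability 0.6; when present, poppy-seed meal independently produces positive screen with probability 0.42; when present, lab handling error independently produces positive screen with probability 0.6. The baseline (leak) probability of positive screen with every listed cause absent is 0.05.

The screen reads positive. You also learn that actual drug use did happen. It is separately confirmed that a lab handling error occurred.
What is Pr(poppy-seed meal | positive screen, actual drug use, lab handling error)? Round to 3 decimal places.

Pr(poppy-seed meal | positive screen, actual drug use, lab handling error) ≈ 0.264

Under noisy-OR, P(positive screen | causes) = 1 − (1−0.05)·∏(1−qᵢ) over the active causes.
Numerator (weight on configurations with poppy-seed meal): 0.91184·0.25 = 0.227960
The normalizing constant is 0.848·0.75 + 0.91184·0.25 = 0.863960
Posterior = 0.227960 / 0.863960 ≈ 0.264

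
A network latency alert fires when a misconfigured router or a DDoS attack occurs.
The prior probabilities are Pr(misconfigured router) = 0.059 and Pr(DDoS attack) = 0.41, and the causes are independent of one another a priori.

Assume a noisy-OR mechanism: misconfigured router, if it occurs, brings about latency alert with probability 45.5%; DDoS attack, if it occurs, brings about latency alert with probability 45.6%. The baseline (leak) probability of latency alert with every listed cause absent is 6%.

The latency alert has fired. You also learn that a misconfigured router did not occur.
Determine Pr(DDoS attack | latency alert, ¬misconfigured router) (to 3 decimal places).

Under noisy-OR, P(latency alert | causes) = 1 − (1−0.06)·∏(1−qᵢ) over the active causes.
P(latency alert | ¬misconfigured router) = 0.06*0.59 + 0.48864*0.41 = 0.035400 + 0.200342 = 0.235742
Of this, 0.200342 comes from 0.48864*0.41 (the DDoS attack=true cases).
So P(DDoS attack | latency alert, ¬misconfigured router) = 0.200342/0.235742 ≈ 0.850.

Pr(DDoS attack | latency alert, ¬misconfigured router) ≈ 0.850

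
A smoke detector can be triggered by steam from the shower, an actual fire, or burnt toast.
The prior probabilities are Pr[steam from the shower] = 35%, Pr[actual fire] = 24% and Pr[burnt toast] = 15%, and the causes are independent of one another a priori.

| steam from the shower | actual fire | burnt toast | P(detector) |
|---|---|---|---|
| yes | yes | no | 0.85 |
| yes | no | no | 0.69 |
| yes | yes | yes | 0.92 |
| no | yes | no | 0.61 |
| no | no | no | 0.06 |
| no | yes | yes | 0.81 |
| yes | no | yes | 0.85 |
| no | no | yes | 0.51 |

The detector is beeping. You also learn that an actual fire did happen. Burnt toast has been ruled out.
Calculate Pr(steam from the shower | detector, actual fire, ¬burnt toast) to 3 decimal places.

Pr(steam from the shower | detector, actual fire, ¬burnt toast) ≈ 0.429

Weight on steam from the shower=true, given the evidence: 0.85×0.35 = 0.297500
The normalizing constant is 0.61×0.65 + 0.85×0.35 = 0.694000
Posterior = 0.297500 / 0.694000 ≈ 0.429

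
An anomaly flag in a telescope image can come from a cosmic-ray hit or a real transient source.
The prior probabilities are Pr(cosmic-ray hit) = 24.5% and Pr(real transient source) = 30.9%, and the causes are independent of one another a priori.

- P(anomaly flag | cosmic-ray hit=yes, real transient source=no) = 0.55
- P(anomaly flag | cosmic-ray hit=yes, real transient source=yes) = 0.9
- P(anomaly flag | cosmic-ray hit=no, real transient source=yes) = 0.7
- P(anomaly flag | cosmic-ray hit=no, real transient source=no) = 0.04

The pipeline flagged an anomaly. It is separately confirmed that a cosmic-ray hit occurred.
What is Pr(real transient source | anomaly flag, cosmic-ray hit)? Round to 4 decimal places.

Enumerate both values of real transient source and weight by the priors:
  P(anomaly flag | cosmic-ray hit) = 0.55·0.691 + 0.9·0.309
        = 0.380050 + 0.278100 = 0.658150
The terms with real transient source present sum to 0.278100, so
  P(real transient source | anomaly flag, cosmic-ray hit) = 0.278100 / 0.658150 ≈ 0.4225

Pr(real transient source | anomaly flag, cosmic-ray hit) ≈ 0.4225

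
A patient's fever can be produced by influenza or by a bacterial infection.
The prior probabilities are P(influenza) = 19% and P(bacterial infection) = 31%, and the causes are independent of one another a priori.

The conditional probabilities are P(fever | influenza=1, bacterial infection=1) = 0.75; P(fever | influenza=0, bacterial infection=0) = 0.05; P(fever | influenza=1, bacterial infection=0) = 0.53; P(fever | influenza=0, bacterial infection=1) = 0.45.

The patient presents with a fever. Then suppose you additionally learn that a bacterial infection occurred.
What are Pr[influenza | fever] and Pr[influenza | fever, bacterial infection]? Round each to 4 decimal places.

Sum P(fever|·) weighted by the priors over the 4 (influenza, bacterial infection) configurations:
  P(fever) = 0.05×0.81×0.69 + 0.45×0.81×0.31 + 0.53×0.19×0.69 + 0.75×0.19×0.31
        = 0.027945 + 0.112995 + 0.069483 + 0.044175 = 0.254598
Configurations with influenza contribute 0.113658, so
  P(influenza | fever) = 0.113658 / 0.254598 ≈ 0.4464

Now condition on the additional information:
Sum P(fever|·) weighted by the priors over both values of influenza:
  P(fever | bacterial infection) = 0.45*0.81 + 0.75*0.19
        = 0.364500 + 0.142500 = 0.507000
Configurations with influenza contribute 0.142500, so
  P(influenza | fever, bacterial infection) = 0.142500 / 0.507000 ≈ 0.2811
Conditioning on bacterial infection lowers the posterior on influenza: the classic explaining-away effect in a common-effect structure.

Pr[influenza | fever] ≈ 0.4464; Pr[influenza | fever, bacterial infection] ≈ 0.2811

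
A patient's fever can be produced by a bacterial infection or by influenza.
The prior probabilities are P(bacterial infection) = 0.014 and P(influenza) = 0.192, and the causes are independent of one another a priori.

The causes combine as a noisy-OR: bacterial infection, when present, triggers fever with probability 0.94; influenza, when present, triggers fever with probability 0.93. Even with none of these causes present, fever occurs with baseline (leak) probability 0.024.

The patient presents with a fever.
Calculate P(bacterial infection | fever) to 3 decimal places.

P(bacterial infection | fever) ≈ 0.064

Under noisy-OR, P(fever | causes) = 1 − (1−0.024)·∏(1−qᵢ) over the active causes.
For the numerator, keep only bacterial infection=true terms: 0.010650 + 0.002677 = 0.013327
Denominator P(fever): 0.024*0.986*0.808 + 0.93168*0.986*0.192 + 0.94144*0.014*0.808 + 0.995901*0.014*0.192 = 0.208826
Posterior = 0.013327 / 0.208826 ≈ 0.064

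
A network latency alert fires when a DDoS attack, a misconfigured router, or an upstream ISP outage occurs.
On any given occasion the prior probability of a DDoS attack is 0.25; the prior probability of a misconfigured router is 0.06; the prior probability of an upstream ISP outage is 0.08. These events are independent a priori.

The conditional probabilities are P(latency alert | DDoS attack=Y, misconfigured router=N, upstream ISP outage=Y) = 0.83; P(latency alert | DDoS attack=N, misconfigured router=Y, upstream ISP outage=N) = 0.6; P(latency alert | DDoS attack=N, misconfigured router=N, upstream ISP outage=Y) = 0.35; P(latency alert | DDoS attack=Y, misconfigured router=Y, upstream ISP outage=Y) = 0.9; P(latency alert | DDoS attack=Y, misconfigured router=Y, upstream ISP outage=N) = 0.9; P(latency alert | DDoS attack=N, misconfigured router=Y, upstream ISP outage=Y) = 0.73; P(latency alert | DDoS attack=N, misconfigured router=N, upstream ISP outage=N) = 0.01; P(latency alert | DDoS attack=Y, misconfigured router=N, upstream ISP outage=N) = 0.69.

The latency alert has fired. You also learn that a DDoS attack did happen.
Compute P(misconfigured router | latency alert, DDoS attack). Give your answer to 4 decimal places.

Weight on misconfigured router=true, given the evidence: 0.049680 + 0.004320 = 0.054000
Denominator P(latency alert | DDoS attack): 0.69*0.94*0.92 + 0.83*0.94*0.08 + 0.9*0.06*0.92 + 0.9*0.06*0.08 = 0.713128
P(misconfigured router | latency alert, DDoS attack) = 0.054000/0.713128 ≈ 0.0757

P(misconfigured router | latency alert, DDoS attack) ≈ 0.0757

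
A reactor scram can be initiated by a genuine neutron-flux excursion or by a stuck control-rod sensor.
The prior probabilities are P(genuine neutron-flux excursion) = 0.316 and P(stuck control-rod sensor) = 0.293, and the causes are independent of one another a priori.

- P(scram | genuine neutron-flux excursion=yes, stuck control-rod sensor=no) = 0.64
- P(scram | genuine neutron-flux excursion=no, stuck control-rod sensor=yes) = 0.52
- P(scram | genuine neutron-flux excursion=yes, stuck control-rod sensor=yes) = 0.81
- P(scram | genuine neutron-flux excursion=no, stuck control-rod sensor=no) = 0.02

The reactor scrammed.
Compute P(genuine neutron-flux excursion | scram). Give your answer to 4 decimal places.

P(scram) = 0.02×0.684×0.707 + 0.52×0.684×0.293 + 0.64×0.316×0.707 + 0.81×0.316×0.293 = 0.009672 + 0.104214 + 0.142984 + 0.074996 = 0.331866
Of this, 0.217980 comes from 0.142984 + 0.074996 (the genuine neutron-flux excursion=true cases).
Hence the posterior is 0.217980/0.331866 ≈ 0.6568.

P(genuine neutron-flux excursion | scram) ≈ 0.6568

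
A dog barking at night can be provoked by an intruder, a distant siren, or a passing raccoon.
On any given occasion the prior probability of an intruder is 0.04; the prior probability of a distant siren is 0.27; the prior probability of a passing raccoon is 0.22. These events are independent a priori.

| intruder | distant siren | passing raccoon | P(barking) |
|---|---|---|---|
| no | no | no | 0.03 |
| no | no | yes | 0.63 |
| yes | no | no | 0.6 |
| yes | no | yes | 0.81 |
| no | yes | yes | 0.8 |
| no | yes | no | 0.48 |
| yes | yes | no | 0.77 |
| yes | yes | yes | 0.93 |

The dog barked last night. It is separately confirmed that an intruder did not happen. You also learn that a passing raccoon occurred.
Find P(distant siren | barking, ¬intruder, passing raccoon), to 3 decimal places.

P(distant siren | barking, ¬intruder, passing raccoon) ≈ 0.320

P(barking | ¬intruder, passing raccoon) = 0.63×0.73 + 0.8×0.27 = 0.459900 + 0.216000 = 0.675900
Restricting to configurations with distant siren present: 0.8×0.27 = 0.216000.
P(distant siren | barking, ¬intruder, passing raccoon) = 0.216000 / 0.675900 ≈ 0.320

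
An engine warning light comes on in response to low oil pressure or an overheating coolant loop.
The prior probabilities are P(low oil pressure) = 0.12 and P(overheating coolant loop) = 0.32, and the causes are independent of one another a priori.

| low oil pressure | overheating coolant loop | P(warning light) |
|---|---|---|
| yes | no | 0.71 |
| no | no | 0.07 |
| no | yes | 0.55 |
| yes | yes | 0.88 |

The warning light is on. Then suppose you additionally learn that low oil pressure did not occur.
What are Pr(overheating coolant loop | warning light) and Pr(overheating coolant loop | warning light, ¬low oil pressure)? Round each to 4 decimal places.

P(warning light) = 0.07*0.88*0.68 + 0.55*0.88*0.32 + 0.71*0.12*0.68 + 0.88*0.12*0.32 = 0.041888 + 0.154880 + 0.057936 + 0.033792 = 0.288496
Restricting to configurations with overheating coolant loop present: 0.154880 + 0.033792 = 0.188672.
So P(overheating coolant loop | warning light) = 0.188672/0.288496 ≈ 0.6540.

Now also conditioning on low oil pressure≠true:
Weight on overheating coolant loop=true, given the evidence: 0.55×0.32 = 0.176000
Normalizer over all consistent configurations: 0.07×0.68 + 0.55×0.32 = 0.223600
Posterior = 0.176000 / 0.223600 ≈ 0.7871
With low oil pressure excluded, overheating coolant loop must carry more of the explanatory weight for the warning light.

Pr(overheating coolant loop | warning light) ≈ 0.6540; Pr(overheating coolant loop | warning light, ¬low oil pressure) ≈ 0.7871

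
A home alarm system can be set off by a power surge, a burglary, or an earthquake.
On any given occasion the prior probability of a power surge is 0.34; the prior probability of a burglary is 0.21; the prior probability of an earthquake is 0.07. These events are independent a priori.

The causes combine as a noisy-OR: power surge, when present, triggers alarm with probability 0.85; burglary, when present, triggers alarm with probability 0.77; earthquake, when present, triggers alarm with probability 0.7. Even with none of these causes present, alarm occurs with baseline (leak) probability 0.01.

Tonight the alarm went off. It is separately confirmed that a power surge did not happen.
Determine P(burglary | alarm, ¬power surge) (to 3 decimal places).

P(burglary | alarm, ¬power surge) ≈ 0.781

Under noisy-OR, P(alarm | causes) = 1 − (1−0.01)·∏(1−qᵢ) over the active causes.
Enumerate the 4 (burglary, earthquake) configurations and weight by the priors:
  P(alarm | ¬power surge) = 0.01×0.79×0.93 + 0.703×0.79×0.07 + 0.7723×0.21×0.93 + 0.93169×0.21×0.07
        = 0.007347 + 0.038876 + 0.150830 + 0.013696 = 0.210749
The terms with burglary present sum to 0.164526, so
  P(burglary | alarm, ¬power surge) = 0.164526 / 0.210749 ≈ 0.781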